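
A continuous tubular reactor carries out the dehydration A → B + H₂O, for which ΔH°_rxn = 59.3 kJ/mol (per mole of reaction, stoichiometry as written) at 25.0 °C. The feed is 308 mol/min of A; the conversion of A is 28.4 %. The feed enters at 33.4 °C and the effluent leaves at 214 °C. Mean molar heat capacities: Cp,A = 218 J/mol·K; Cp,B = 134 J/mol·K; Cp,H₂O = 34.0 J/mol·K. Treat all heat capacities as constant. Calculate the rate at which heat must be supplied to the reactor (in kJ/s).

Q_in = 275 kJ/s

Extent of reaction ξ = 0.284 × 308 = 87.472 mol/min
Reaction term: ξ·ΔH°_rxn = 87.472 × 59.3 = 5187.1 kJ/min
Sensible, feed 33.4→25 °C: -564.01 kJ/min
Outlet flows (mol/min): A 220.53, B 87.472, H₂O 87.472
Sensible, products 25→214 °C: 11864 kJ/min
Q = ΔH = 16487 kJ/min = 274.78 kW
Heat supplied = 274.78 kJ/s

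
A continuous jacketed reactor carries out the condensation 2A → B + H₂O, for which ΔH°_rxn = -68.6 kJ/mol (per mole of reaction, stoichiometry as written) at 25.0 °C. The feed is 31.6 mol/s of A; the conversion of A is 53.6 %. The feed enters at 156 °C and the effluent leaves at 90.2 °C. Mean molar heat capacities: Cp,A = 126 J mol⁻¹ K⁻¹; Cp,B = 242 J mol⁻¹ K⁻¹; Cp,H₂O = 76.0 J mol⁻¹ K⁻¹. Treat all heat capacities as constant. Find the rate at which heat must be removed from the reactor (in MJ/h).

Q_out = 2900 MJ/h

Extent of reaction ξ = 0.536 × 31.6 / 2 = 8.4688 mol/s
Reaction term: ξ·ΔH°_rxn = 8.4688 × -68.6 = -580.96 kJ/s
Sensible, feed 156→25 °C: -521.59 kJ/s
Outlet flows (mol/s): A 14.662, B 8.4688, H₂O 8.4688
Sensible, products 25→90.2 °C: 296.04 kJ/s
Q = ΔH = -806.51 kJ/s = -806.51 kW
Heat removed = 2903.4 MJ/h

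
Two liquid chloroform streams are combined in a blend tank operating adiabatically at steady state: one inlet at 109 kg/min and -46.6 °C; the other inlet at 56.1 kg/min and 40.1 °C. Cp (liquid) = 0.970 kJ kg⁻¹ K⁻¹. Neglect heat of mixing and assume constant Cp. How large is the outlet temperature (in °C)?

Energy balance with Q = 0: Σ ṁᵢCp,ᵢ(T_out − Tᵢ) = 0
T_out = Σ ṁᵢCp,ᵢTᵢ / Σ ṁᵢCp,ᵢ
      = -2744.9 / 160.15 = -17.14 °C

T_out = -17.1 °C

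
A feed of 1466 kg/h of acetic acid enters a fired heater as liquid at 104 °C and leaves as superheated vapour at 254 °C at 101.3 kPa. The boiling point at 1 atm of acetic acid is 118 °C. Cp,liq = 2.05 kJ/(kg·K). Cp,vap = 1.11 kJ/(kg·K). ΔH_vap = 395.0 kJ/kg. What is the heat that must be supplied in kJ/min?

Q = 14000 kJ/min

liquid 104→118 °C: 28.7 kJ/kg
vaporisation at 118 °C: 395 kJ/kg
vapour 118→254 °C: 150.96 kJ/kg
Δh = 28.7 + 395 + 150.96 = 574.66 kJ/kg
Q = ṁ·Δh = 1466 kg/h × 574.66 kJ/kg = 842450 kJ/h
|Q| = 234.01 kW = 14041 kJ/min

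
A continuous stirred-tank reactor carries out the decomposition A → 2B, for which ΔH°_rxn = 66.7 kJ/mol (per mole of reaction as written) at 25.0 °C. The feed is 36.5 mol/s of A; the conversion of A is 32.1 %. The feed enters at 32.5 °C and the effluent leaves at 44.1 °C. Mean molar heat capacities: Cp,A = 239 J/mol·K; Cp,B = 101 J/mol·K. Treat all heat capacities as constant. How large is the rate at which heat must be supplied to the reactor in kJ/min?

Extent of reaction ξ = 0.321 × 36.5 = 11.716 mol/s
Reaction term: ξ·ΔH°_rxn = 11.716 × 66.7 = 781.49 kJ/s
Sensible, feed 32.5→25 °C: -65.426 kJ/s
Outlet flows (mol/s): A 24.784, B 23.433
Sensible, products 25→44.1 °C: 158.34 kJ/s
Q = ΔH = 874.4 kJ/s = 874.4 kW
Heat supplied = 52464 kJ/min

Q_in = 52500 kJ/min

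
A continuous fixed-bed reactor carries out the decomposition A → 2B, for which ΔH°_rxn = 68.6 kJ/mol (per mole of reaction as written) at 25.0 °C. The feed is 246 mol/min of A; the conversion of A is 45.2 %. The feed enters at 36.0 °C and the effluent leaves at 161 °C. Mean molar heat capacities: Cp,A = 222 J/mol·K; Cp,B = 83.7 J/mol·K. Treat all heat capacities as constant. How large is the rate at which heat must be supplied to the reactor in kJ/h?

Extent of reaction ξ = 0.452 × 246 = 111.19 mol/min
Reaction term: ξ·ΔH°_rxn = 111.19 × 68.6 = 7627.8 kJ/min
Sensible, feed 36.0→25 °C: -600.73 kJ/min
Outlet flows (mol/min): A 134.81, B 222.38
Sensible, products 25→161 °C: 6601.6 kJ/min
Q = ΔH = 13629 kJ/min = 227.14 kW
Heat supplied = 817720 kJ/h

Q_in = 818000 kJ/h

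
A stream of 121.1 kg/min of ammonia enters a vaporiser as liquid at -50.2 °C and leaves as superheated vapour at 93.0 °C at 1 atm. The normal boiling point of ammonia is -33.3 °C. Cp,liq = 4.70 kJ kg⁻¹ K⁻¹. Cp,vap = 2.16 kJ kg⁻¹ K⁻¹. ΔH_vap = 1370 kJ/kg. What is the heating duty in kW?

liquid -50.2→-33.3 °C: 79.43 kJ/kg
vaporisation at -33.3 °C: 1370 kJ/kg
vapour -33.3→93.0 °C: 272.81 kJ/kg
Δh = 79.43 + 1370 + 272.81 = 1722.2 kJ/kg
Q = ṁ·Δh = 121.1 kg/min × 1722.2 kJ/kg = 208560 kJ/min
|Q| = 3476.1 kW

Q = 3480 kW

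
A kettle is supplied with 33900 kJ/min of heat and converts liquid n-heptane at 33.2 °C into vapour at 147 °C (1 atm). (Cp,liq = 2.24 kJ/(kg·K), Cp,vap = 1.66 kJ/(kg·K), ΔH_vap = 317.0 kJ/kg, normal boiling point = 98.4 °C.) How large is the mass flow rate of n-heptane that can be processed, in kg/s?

ṁ = 1.04 kg/s

Δh = 2.24×(98.4−33.2) + 317.0 + 1.66×(147−98.4) = 543.72 kJ/kg
Q = 33900 kJ/min = 565 kJ/s = 565 kJ/s
ṁ = Q/Δh = 565 / 543.72 = 1.0391 kg/s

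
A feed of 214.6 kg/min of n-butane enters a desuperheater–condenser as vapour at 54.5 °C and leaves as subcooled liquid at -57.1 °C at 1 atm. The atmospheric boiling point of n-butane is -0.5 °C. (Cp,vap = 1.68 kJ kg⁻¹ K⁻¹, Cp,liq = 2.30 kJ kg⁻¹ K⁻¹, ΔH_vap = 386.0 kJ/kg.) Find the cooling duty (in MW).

Q_c = 2.18 MW

vapour 54.5→-0.5 °C: -92.4 kJ/kg
condensation at -0.5 °C: -386 kJ/kg
liquid -0.5→-57.1 °C: -130.18 kJ/kg
Δh = -92.4 + -386 + -130.18 = -608.58 kJ/kg
Q = ṁ·Δh = 214.6 kg/min × -608.58 kJ/kg = -130600 kJ/min
|Q| = 2176.7 kW = 2.1767 MW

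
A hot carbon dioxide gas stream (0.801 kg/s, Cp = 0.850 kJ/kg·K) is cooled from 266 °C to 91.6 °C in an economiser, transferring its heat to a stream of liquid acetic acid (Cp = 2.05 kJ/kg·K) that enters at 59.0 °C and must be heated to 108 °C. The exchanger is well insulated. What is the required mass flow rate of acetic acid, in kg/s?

ṁ_c = 1.18 kg/s

Heat released by hot stream: Q = 0.801 × 0.850 × (266 − 91.6) = 118.74 kJ/s
Energy balance on cold side (adiabatic exchanger): Q = ṁ_c·Cp_c·(T_c,out − T_c,in)
ṁ_c = 118.74 / [2.05 × (108 − 59.0)] = 1.1821 kg/s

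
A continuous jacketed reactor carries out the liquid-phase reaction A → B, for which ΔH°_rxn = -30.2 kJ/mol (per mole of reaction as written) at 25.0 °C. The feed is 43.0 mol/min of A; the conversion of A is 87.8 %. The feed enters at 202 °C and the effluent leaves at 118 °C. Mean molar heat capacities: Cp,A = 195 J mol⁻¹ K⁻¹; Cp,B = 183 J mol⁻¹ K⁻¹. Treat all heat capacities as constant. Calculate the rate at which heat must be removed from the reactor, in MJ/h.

Extent of reaction ξ = 0.878 × 43.0 = 37.754 mol/min
Reaction term: ξ·ΔH°_rxn = 37.754 × -30.2 = -1140.2 kJ/min
Sensible, feed 202→25 °C: -1484.1 kJ/min
Outlet flows (mol/min): A 5.246, B 37.754
Sensible, products 25→118 °C: 737.67 kJ/min
Q = ΔH = -1886.6 kJ/min = -31.444 kW
Heat removed = 113.2 MJ/h

Q_out = 113 MJ/h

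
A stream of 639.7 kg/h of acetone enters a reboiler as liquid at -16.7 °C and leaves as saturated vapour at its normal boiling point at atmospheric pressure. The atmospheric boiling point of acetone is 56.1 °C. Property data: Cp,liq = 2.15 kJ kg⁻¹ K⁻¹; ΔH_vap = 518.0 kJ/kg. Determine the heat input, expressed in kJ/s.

liquid -16.7→56.1 °C: 156.52 kJ/kg
vaporisation at 56.1 °C: 518 kJ/kg
Δh = 156.52 + 518 = 674.52 kJ/kg
Q = ṁ·Δh = 639.7 kg/h × 674.52 kJ/kg = 431490 kJ/h
|Q| = 119.86 kW

Q = 120 kJ/s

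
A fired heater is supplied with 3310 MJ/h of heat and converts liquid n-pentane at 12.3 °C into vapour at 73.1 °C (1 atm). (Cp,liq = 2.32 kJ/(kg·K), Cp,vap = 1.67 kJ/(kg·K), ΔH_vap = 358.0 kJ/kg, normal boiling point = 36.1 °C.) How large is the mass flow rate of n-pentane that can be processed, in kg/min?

Δh = 2.32×(36.1−12.3) + 358.0 + 1.67×(73.1−36.1) = 475.01 kJ/kg
Q = 3310 MJ/h = 919.44 kJ/s = 55167 kJ/min
ṁ = Q/Δh = 55167 / 475.01 = 116.14 kg/min

ṁ = 116 kg/min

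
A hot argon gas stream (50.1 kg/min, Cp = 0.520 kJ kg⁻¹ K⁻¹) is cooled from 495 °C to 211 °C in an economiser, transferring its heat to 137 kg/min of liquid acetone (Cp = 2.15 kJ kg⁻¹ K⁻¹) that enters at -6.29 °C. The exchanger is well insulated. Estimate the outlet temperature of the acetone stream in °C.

Heat released by hot stream: Q = 50.1 × 0.520 × (495 − 211) = 7398.8 kJ/min
Energy balance on cold side (adiabatic exchanger): Q = ṁ_c·Cp_c·(T_c,out − T_c,in)
T_c,out = -6.29 + 7398.8/(137 × 2.15) = 18.829 °C

T_c,out = 18.8 °C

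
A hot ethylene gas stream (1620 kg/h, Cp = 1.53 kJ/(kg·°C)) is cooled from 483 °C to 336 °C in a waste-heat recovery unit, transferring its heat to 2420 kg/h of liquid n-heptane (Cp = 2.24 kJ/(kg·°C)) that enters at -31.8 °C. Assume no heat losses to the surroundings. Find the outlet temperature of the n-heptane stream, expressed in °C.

Heat released by hot stream: Q = 1620 × 1.53 × (483 − 336) = 364350 kJ/h
Energy balance on cold side (adiabatic exchanger): Q = ṁ_c·Cp_c·(T_c,out − T_c,in)
T_c,out = -31.8 + 364350/(2420 × 2.24) = 35.414 °C

T_c,out = 35.4 °C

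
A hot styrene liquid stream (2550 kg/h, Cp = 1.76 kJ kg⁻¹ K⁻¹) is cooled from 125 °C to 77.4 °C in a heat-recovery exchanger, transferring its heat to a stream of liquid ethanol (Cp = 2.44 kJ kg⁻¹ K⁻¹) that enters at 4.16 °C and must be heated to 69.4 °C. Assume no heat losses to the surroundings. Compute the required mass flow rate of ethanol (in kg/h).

ṁ_c = 1340 kg/h

Heat released by hot stream: Q = 2550 × 1.76 × (125 − 77.4) = 213630 kJ/h
Energy balance on cold side (adiabatic exchanger): Q = ṁ_c·Cp_c·(T_c,out − T_c,in)
ṁ_c = 213630 / [2.44 × (69.4 − 4.16)] = 1342 kg/h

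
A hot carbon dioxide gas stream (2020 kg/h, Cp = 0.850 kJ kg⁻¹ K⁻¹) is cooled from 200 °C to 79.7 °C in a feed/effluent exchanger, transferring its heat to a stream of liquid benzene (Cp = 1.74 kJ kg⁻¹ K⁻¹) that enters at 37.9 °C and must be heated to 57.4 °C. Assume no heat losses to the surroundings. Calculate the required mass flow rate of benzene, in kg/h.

Heat released by hot stream: Q = 2020 × 0.850 × (200 − 79.7) = 206560 kJ/h
Energy balance on cold side (adiabatic exchanger): Q = ṁ_c·Cp_c·(T_c,out − T_c,in)
ṁ_c = 206560 / [1.74 × (57.4 − 37.9)] = 6087.7 kg/h

ṁ_c = 6090 kg/h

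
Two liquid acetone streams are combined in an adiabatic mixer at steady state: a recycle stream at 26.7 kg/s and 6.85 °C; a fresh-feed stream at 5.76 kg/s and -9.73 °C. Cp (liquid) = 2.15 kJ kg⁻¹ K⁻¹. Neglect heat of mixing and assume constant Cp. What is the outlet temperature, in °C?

T_out = 3.91 °C

Energy balance with Q = 0: Σ ṁᵢCp,ᵢ(T_out − Tᵢ) = 0
Σ ṁᵢCp,ᵢTᵢ = 26.7×2.15×6.85 + 5.76×2.15×-9.73 = 272.73
Σ ṁᵢCp,ᵢ = 26.7×2.15 + 5.76×2.15 = 69.789
T_out = 272.73 / 69.789 = 3.9079 °C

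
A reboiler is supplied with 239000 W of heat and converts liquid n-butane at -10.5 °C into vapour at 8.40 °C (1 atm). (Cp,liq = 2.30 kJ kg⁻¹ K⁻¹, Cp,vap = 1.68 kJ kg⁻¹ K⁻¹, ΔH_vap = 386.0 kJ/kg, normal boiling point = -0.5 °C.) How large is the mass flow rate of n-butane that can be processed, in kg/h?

ṁ = 2030 kg/h

Δh = 2.30×(-0.5−-10.5) + 386.0 + 1.68×(8.40−-0.5) = 423.95 kJ/kg
Q = 239000 W = 239 kJ/s = 860400 kJ/h
ṁ = Q/Δh = 860400 / 423.95 = 2029.5 kg/h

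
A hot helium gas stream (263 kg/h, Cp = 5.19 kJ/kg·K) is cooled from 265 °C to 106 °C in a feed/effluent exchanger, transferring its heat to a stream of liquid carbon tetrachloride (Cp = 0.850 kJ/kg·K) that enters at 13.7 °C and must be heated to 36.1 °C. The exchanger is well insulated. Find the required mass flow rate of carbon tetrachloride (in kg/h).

Heat released by hot stream: Q = 263 × 5.19 × (265 − 106) = 217030 kJ/h
Energy balance on cold side (adiabatic exchanger): Q = ṁ_c·Cp_c·(T_c,out − T_c,in)
ṁ_c = 217030 / [0.850 × (36.1 − 13.7)] = 11399 kg/h

ṁ_c = 11400 kg/h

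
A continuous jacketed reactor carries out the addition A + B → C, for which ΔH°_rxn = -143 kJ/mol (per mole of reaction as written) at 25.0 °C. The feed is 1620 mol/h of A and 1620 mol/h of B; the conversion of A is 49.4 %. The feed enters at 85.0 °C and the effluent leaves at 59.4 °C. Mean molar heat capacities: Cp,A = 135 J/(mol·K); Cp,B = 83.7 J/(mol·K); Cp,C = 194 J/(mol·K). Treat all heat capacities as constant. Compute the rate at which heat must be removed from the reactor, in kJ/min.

Extent of reaction ξ = 0.494 × 1620 = 800.28 mol/h
Reaction term: ξ·ΔH°_rxn = 800.28 × -143 = -114440 kJ/h
Sensible, feed 85.0→25 °C: -21258 kJ/h
Outlet flows (mol/h): A 819.72, B 819.72, C 800.28
Sensible, products 25→59.4 °C: 11508 kJ/h
Q = ΔH = -124190 kJ/h = -34.497 kW
Heat removed = 2069.8 kJ/min

Q_out = 2070 kJ/min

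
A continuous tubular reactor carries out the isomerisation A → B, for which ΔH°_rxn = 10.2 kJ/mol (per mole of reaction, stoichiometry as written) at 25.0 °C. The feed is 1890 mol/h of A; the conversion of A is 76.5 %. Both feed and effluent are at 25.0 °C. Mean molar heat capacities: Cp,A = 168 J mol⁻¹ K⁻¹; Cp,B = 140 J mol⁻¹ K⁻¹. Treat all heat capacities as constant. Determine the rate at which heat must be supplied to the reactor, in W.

Q_in = 4100 W

Extent of reaction ξ = 0.765 × 1890 = 1445.9 mol/h
Reaction term: ξ·ΔH°_rxn = 1445.9 × 10.2 = 14748 kJ/h
Q = ΔH = 14748 kJ/h = 4.0966 kW
Heat supplied = 4096.6 W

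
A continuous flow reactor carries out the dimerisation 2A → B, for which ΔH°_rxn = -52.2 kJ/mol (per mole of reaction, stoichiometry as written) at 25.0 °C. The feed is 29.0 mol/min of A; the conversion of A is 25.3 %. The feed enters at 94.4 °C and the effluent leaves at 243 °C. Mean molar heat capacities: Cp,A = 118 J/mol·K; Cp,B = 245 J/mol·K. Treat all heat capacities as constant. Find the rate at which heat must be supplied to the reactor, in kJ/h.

Extent of reaction ξ = 0.253 × 29.0 / 2 = 3.6685 mol/min
Reaction term: ξ·ΔH°_rxn = 3.6685 × -52.2 = -191.5 kJ/min
Sensible, feed 94.4→25 °C: -237.49 kJ/min
Outlet flows (mol/min): A 21.663, B 3.6685
Sensible, products 25→243 °C: 753.19 kJ/min
Q = ΔH = 324.21 kJ/min = 5.4035 kW
Heat supplied = 19453 kJ/h

Q_in = 19500 kJ/h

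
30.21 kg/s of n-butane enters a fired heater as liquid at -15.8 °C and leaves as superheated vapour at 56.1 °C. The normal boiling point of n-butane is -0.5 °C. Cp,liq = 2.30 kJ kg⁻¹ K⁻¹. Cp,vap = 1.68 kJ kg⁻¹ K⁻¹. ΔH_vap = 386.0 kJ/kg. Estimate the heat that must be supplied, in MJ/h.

Q = 56100 MJ/h

liquid -15.8→-0.5 °C: 35.19 kJ/kg
vaporisation at -0.5 °C: 386 kJ/kg
vapour -0.5→56.1 °C: 95.088 kJ/kg
Δh = 35.19 + 386 + 95.088 = 516.28 kJ/kg
Q = ṁ·Δh = 30.21 kg/s × 516.28 kJ/kg = 15597 kJ/s
|Q| = 15597 kW = 56148 MJ/h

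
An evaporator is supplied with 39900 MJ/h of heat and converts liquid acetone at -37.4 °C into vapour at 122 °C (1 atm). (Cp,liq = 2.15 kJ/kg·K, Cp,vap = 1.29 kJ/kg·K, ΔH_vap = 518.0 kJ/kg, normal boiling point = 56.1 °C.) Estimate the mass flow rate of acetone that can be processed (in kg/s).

ṁ = 13.8 kg/s

Δh = 2.15×(56.1−-37.4) + 518.0 + 1.29×(122−56.1) = 804.04 kJ/kg
Q = 39900 MJ/h = 11083 kJ/s = 11083 kJ/s
ṁ = Q/Δh = 11083 / 804.04 = 13.785 kg/s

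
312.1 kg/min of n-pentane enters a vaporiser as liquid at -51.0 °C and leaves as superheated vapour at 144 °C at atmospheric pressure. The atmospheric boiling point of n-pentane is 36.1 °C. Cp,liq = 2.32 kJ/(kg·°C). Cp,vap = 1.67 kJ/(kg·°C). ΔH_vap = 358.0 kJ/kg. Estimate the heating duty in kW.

Q = 3850 kW

liquid -51.0→36.1 °C: 202.07 kJ/kg
vaporisation at 36.1 °C: 358 kJ/kg
vapour 36.1→144 °C: 180.19 kJ/kg
Δh = 202.07 + 358 + 180.19 = 740.26 kJ/kg
Q = ṁ·Δh = 312.1 kg/min × 740.26 kJ/kg = 231040 kJ/min
|Q| = 3850.6 kW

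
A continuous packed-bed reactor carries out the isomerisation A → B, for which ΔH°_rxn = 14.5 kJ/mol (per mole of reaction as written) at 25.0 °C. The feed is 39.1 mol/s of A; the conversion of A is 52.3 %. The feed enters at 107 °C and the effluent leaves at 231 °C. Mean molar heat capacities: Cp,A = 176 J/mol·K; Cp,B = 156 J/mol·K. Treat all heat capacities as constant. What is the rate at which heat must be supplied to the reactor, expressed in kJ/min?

Extent of reaction ξ = 0.523 × 39.1 = 20.449 mol/s
Reaction term: ξ·ΔH°_rxn = 20.449 × 14.5 = 296.51 kJ/s
Sensible, feed 107→25 °C: -564.29 kJ/s
Outlet flows (mol/s): A 18.651, B 20.449
Sensible, products 25→231 °C: 1333.4 kJ/s
Q = ΔH = 1065.6 kJ/s = 1065.6 kW
Heat supplied = 63935 kJ/min

Q_in = 63900 kJ/min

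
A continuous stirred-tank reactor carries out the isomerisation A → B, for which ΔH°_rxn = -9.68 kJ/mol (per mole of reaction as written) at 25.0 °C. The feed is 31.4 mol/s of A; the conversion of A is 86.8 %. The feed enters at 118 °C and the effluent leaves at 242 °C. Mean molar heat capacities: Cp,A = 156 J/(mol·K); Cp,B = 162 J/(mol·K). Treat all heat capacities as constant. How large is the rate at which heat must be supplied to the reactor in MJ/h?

Q_in = 1360 MJ/h

Extent of reaction ξ = 0.868 × 31.4 = 27.255 mol/s
Reaction term: ξ·ΔH°_rxn = 27.255 × -9.68 = -263.83 kJ/s
Sensible, feed 118→25 °C: -455.55 kJ/s
Outlet flows (mol/s): A 4.1448, B 27.255
Sensible, products 25→242 °C: 1098.4 kJ/s
Q = ΔH = 379.06 kJ/s = 379.06 kW
Heat supplied = 1364.6 MJ/h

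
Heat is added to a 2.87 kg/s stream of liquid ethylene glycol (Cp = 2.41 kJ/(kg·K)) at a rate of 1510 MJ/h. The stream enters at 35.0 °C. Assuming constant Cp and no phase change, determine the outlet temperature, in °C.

T_out = 95.6 °C

Q = 1510 MJ/h = 419.44 kJ/s
ΔT = Q/(ṁ·Cp) = 419.44/(2.87×2.41) = 60.642 K
T_out = 35.0 + 60.642 = 95.642 °C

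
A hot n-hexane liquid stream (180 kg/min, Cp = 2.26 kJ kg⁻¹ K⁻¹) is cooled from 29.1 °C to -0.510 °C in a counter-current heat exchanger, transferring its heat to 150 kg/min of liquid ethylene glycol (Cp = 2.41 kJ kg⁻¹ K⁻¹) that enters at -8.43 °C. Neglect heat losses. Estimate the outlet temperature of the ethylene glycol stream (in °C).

T_c,out = 24.9 °C

Heat released by hot stream: Q = 180 × 2.26 × (29.1 − -0.510) = 12045 kJ/min
Energy balance on cold side (adiabatic exchanger): Q = ṁ_c·Cp_c·(T_c,out − T_c,in)
T_c,out = -8.43 + 12045/(150 × 2.41) = 24.89 °C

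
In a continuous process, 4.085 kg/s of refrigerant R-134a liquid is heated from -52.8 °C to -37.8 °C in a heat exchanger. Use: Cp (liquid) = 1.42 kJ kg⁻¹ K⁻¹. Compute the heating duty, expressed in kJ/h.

Q = 313000 kJ/h

Q = ṁ·Cp·ΔT = 4.085 × 1.42 × (-37.8 − -52.8) = 87.01 kJ/s
Heating duty = 313240 kJ/h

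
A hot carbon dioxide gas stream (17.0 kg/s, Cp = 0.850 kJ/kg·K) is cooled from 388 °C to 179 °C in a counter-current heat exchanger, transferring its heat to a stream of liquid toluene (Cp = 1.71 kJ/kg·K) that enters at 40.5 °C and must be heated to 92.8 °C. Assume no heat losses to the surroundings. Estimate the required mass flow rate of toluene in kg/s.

Heat released by hot stream: Q = 17.0 × 0.850 × (388 − 179) = 3020 kJ/s
Energy balance on cold side (adiabatic exchanger): Q = ṁ_c·Cp_c·(T_c,out − T_c,in)
ṁ_c = 3020 / [1.71 × (92.8 − 40.5)] = 33.769 kg/s

ṁ_c = 33.8 kg/s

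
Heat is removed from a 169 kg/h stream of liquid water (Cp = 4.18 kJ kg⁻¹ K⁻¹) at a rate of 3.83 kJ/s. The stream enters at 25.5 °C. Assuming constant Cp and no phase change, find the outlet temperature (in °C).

Q = 3.83 kJ/s = 13788 kJ/h
ΔT = Q/(ṁ·Cp) = 13788/(169×4.18) = 19.518 K
T_out = 25.5 − 19.518 = 5.9819 °C

T_out = 5.98 °C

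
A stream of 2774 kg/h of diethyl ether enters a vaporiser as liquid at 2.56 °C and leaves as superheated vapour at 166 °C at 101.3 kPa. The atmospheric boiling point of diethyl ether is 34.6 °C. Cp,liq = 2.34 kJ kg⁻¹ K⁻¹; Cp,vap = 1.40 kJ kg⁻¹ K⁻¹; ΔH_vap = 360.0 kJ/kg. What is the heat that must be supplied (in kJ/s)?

Q = 477 kJ/s

liquid 2.56→34.6 °C: 74.974 kJ/kg
vaporisation at 34.6 °C: 360 kJ/kg
vapour 34.6→166 °C: 183.96 kJ/kg
Δh = 74.974 + 360 + 183.96 = 618.93 kJ/kg
Q = ṁ·Δh = 2774 kg/h × 618.93 kJ/kg = 1.7169e+06 kJ/h
|Q| = 476.92 kW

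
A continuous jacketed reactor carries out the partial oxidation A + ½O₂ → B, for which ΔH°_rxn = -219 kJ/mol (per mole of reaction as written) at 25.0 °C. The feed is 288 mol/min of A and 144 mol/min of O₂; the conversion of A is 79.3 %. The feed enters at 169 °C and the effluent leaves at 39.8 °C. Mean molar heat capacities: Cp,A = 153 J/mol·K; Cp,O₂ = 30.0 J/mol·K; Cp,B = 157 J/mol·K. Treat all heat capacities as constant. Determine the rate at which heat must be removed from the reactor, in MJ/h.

Q_out = 3380 MJ/h

Extent of reaction ξ = 0.793 × 288 = 228.38 mol/min
Reaction term: ξ·ΔH°_rxn = 228.38 × -219 = -50016 kJ/min
Sensible, feed 169→25 °C: -6967.3 kJ/min
Outlet flows (mol/min): A 59.616, O₂ 29.808, B 228.38
Sensible, products 25→39.8 °C: 678.9 kJ/min
Q = ΔH = -56304 kJ/min = -938.41 kW
Heat removed = 3378.3 MJ/h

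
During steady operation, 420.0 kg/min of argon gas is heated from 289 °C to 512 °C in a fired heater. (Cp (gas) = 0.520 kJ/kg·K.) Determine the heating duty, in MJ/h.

Q = 2920 MJ/h

Q = ṁ·Cp·ΔT = 420.0 × 0.520 × (512 − 289) = 48703 kJ/min
Converting: 48703 / 60 s = 811.72 kW
Heating duty = 2922.2 MJ/h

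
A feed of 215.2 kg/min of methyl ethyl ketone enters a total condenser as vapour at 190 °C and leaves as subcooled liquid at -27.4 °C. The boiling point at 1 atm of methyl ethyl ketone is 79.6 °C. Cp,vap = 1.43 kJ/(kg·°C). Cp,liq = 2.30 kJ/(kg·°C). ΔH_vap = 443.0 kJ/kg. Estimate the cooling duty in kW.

vapour 190→79.6 °C: -157.87 kJ/kg
condensation at 79.6 °C: -443 kJ/kg
liquid 79.6→-27.4 °C: -246.1 kJ/kg
Δh = -157.87 + -443 + -246.1 = -846.97 kJ/kg
Q = ṁ·Δh = 215.2 kg/min × -846.97 kJ/kg = -182270 kJ/min
|Q| = 3037.8 kW

Q_c = 3040 kW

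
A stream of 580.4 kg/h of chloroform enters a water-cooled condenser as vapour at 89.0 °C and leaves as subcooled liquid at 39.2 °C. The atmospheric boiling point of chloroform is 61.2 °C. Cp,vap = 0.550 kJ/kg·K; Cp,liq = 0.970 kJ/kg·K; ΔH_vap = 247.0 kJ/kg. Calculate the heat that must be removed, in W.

vapour 89.0→61.2 °C: -15.29 kJ/kg
condensation at 61.2 °C: -247 kJ/kg
liquid 61.2→39.2 °C: -21.34 kJ/kg
Δh = -15.29 + -247 + -21.34 = -283.63 kJ/kg
Q = ṁ·Δh = 580.4 kg/h × -283.63 kJ/kg = -164620 kJ/h
|Q| = 45.727 kW = 45727 W

Q_c = 45700 W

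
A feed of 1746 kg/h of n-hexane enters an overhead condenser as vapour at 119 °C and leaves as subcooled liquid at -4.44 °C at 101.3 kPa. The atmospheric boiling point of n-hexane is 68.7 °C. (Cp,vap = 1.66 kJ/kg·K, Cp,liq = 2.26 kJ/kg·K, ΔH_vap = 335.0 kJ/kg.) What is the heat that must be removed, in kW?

Q_c = 283 kW

vapour 119→68.7 °C: -83.498 kJ/kg
condensation at 68.7 °C: -335 kJ/kg
liquid 68.7→-4.44 °C: -165.3 kJ/kg
Δh = -83.498 + -335 + -165.3 = -583.79 kJ/kg
Q = ṁ·Δh = 1746 kg/h × -583.79 kJ/kg = -1.0193e+06 kJ/h
|Q| = 283.14 kW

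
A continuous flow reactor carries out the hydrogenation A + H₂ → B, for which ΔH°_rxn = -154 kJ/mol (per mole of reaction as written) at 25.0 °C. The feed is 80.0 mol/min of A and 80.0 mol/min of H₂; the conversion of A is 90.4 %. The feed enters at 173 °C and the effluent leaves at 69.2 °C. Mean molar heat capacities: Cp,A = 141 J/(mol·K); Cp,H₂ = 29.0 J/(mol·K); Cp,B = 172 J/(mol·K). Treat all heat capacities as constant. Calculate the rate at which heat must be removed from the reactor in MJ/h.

Q_out = 753 MJ/h

Extent of reaction ξ = 0.904 × 80.0 = 72.32 mol/min
Reaction term: ξ·ΔH°_rxn = 72.32 × -154 = -11137 kJ/min
Sensible, feed 173→25 °C: -2012.8 kJ/min
Outlet flows (mol/min): A 7.68, H₂ 7.68, B 72.32
Sensible, products 25→69.2 °C: 607.51 kJ/min
Q = ΔH = -12543 kJ/min = -209.04 kW
Heat removed = 752.55 MJ/h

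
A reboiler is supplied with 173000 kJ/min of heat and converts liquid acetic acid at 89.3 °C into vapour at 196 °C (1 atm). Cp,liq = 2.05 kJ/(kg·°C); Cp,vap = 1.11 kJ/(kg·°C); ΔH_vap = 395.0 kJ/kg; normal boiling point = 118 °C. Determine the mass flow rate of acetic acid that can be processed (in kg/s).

Δh = 2.05×(118−89.3) + 395.0 + 1.11×(196−118) = 540.41 kJ/kg
Q = 173000 kJ/min = 2883.3 kJ/s = 2883.3 kJ/s
ṁ = Q/Δh = 2883.3 / 540.41 = 5.3354 kg/s

ṁ = 5.34 kg/s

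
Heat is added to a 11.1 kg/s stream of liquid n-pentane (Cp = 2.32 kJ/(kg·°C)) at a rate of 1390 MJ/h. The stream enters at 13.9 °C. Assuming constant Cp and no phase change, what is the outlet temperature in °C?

T_out = 28.9 °C

Q = 1390 MJ/h = 386.11 kJ/s
ΔT = Q/(ṁ·Cp) = 386.11/(11.1×2.32) = 14.993 K
T_out = 13.9 + 14.993 = 28.893 °C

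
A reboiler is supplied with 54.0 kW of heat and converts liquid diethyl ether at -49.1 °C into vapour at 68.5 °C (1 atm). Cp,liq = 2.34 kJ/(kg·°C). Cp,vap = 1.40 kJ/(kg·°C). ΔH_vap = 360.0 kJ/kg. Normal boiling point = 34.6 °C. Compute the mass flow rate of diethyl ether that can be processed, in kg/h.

ṁ = 322 kg/h

Δh = 2.34×(34.6−-49.1) + 360.0 + 1.40×(68.5−34.6) = 603.32 kJ/kg
Q = 54.0 kW = 54 kJ/s = 194400 kJ/h
ṁ = Q/Δh = 194400 / 603.32 = 322.22 kg/h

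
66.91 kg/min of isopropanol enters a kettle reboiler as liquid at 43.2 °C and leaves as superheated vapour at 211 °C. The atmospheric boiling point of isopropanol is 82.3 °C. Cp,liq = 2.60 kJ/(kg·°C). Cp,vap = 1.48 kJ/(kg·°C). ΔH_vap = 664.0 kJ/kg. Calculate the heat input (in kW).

Q = 1070 kW

liquid 43.2→82.3 °C: 101.66 kJ/kg
vaporisation at 82.3 °C: 664 kJ/kg
vapour 82.3→211 °C: 190.48 kJ/kg
Δh = 101.66 + 664 + 190.48 = 956.14 kJ/kg
Q = ṁ·Δh = 66.91 kg/min × 956.14 kJ/kg = 63975 kJ/min
|Q| = 1066.3 kW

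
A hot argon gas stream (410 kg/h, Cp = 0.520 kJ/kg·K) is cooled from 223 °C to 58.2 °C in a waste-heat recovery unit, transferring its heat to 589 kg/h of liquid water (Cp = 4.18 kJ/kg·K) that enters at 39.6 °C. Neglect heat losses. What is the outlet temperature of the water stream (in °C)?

T_c,out = 53.9 °C

Heat released by hot stream: Q = 410 × 0.520 × (223 − 58.2) = 35135 kJ/h
Energy balance on cold side (adiabatic exchanger): Q = ṁ_c·Cp_c·(T_c,out − T_c,in)
T_c,out = 39.6 + 35135/(589 × 4.18) = 53.871 °C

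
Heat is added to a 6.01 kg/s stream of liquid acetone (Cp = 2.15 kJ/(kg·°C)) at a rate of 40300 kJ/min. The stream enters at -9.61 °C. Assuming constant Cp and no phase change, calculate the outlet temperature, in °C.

T_out = 42.4 °C

Q = 40300 kJ/min = 671.67 kJ/s
ΔT = Q/(ṁ·Cp) = 671.67/(6.01×2.15) = 51.981 K
T_out = -9.61 + 51.981 = 42.371 °C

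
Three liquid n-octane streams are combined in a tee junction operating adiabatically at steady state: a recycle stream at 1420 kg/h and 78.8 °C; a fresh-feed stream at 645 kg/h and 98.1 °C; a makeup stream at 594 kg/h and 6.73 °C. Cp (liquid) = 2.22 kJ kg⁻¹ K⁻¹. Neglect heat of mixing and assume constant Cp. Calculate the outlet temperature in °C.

T_out = 67.4 °C

Adiabatic, steady state ⇒ Σ ṁᵢCp,ᵢ(T_out − Tᵢ) = 0
T_out = Σ ṁᵢCp,ᵢTᵢ / Σ ṁᵢCp,ᵢ
      = 397750 / 5903 = 67.382 °C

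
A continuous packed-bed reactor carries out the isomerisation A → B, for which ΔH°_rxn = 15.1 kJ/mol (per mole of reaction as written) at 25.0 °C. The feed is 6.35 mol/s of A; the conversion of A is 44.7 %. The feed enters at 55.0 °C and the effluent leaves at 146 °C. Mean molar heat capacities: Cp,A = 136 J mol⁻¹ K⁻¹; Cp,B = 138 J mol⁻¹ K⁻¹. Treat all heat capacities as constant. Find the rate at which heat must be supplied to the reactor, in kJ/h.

Q_in = 440000 kJ/h

Extent of reaction ξ = 0.447 × 6.35 = 2.8384 mol/s
Reaction term: ξ·ΔH°_rxn = 2.8384 × 15.1 = 42.861 kJ/s
Sensible, feed 55.0→25 °C: -25.908 kJ/s
Outlet flows (mol/s): A 3.5115, B 2.8384
Sensible, products 25→146 °C: 105.18 kJ/s
Q = ΔH = 122.14 kJ/s = 122.14 kW
Heat supplied = 439690 kJ/h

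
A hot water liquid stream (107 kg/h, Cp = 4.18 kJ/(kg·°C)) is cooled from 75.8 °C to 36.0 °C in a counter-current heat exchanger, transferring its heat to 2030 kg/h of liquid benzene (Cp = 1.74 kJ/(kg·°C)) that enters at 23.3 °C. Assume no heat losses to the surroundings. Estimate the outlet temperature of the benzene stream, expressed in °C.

T_c,out = 28.3 °C

Heat released by hot stream: Q = 107 × 4.18 × (75.8 − 36.0) = 17801 kJ/h
Energy balance on cold side (adiabatic exchanger): Q = ṁ_c·Cp_c·(T_c,out − T_c,in)
T_c,out = 23.3 + 17801/(2030 × 1.74) = 28.34 °C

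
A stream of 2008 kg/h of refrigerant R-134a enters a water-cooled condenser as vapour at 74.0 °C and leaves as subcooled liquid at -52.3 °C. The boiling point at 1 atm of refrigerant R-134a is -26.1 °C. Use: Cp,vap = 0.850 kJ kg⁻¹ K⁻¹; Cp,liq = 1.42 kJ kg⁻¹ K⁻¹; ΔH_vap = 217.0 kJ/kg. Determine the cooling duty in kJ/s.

Q_c = 189 kJ/s

vapour 74.0→-26.1 °C: -85.085 kJ/kg
condensation at -26.1 °C: -217 kJ/kg
liquid -26.1→-52.3 °C: -37.204 kJ/kg
Δh = -85.085 + -217 + -37.204 = -339.29 kJ/kg
Q = ṁ·Δh = 2008 kg/h × -339.29 kJ/kg = -681290 kJ/h
|Q| = 189.25 kW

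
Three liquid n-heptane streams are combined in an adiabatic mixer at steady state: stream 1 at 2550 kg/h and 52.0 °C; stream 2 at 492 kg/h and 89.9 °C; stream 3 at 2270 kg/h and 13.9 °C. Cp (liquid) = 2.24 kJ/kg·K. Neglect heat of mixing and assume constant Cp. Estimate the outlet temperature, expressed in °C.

T_out = 39.2 °C

Energy balance with Q = 0: Σ ṁᵢCp,ᵢ(T_out − Tᵢ) = 0
T_out = Σ ṁᵢCp,ᵢTᵢ / Σ ṁᵢCp,ᵢ
      = 466780 / 11899 = 39.229 °C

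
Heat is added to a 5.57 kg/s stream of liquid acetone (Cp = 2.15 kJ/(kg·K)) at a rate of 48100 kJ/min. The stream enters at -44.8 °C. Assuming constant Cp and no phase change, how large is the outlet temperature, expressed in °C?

Q = 48100 kJ/min = 801.67 kJ/s
ΔT = Q/(ṁ·Cp) = 801.67/(5.57×2.15) = 66.942 K
T_out = -44.8 + 66.942 = 22.142 °C

T_out = 22.1 °C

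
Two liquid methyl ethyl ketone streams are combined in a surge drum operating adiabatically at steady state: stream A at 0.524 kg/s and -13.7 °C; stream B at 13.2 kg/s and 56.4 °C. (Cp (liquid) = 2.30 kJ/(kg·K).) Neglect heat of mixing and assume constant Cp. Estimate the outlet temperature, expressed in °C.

T_out = 53.7 °C

No heat crosses the boundary, so H_out = H_in.
T_out = Σ ṁᵢCp,ᵢTᵢ / Σ ṁᵢCp,ᵢ
      = 1695.8 / 31.565 = 53.723 °C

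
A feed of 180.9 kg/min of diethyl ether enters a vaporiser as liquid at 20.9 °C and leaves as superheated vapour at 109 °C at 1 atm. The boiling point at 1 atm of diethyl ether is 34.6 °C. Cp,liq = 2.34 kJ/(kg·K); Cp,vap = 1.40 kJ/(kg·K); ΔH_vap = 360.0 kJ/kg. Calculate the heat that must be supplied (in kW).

liquid 20.9→34.6 °C: 32.058 kJ/kg
vaporisation at 34.6 °C: 360 kJ/kg
vapour 34.6→109 °C: 104.16 kJ/kg
Δh = 32.058 + 360 + 104.16 = 496.22 kJ/kg
Q = ṁ·Δh = 180.9 kg/min × 496.22 kJ/kg = 89766 kJ/min
|Q| = 1496.1 kW

Q = 1500 kW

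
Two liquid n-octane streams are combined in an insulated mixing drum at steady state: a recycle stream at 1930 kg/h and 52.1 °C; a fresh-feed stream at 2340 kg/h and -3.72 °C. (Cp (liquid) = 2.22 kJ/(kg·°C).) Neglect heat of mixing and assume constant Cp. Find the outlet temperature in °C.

T_out = 21.5 °C

Energy balance with Q = 0: Σ ṁᵢCp,ᵢ(T_out − Tᵢ) = 0
Σ ṁᵢCp,ᵢTᵢ = 1930×2.22×52.1 + 2340×2.22×-3.72 = 203900
Σ ṁᵢCp,ᵢ = 1930×2.22 + 2340×2.22 = 9479.4
T_out = 203900 / 9479.4 = 21.51 °C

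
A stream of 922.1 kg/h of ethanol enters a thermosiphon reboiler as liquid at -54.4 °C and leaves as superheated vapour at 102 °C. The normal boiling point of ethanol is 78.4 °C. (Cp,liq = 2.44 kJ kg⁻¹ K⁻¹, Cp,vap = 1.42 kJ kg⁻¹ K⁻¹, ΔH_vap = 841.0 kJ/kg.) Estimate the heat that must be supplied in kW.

liquid -54.4→78.4 °C: 324.03 kJ/kg
vaporisation at 78.4 °C: 841 kJ/kg
vapour 78.4→102 °C: 33.512 kJ/kg
Δh = 324.03 + 841 + 33.512 = 1198.5 kJ/kg
Q = ṁ·Δh = 922.1 kg/h × 1198.5 kJ/kg = 1.1052e+06 kJ/h
|Q| = 306.99 kW

Q = 307 kW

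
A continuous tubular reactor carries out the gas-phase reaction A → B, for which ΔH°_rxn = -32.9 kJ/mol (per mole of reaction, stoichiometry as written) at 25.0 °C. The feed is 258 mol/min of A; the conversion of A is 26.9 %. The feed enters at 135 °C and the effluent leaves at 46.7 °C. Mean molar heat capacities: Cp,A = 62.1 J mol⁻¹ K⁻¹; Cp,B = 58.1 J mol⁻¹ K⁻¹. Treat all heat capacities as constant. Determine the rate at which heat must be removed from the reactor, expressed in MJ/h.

Q_out = 222 MJ/h

Extent of reaction ξ = 0.269 × 258 = 69.402 mol/min
Reaction term: ξ·ΔH°_rxn = 69.402 × -32.9 = -2283.3 kJ/min
Sensible, feed 135→25 °C: -1762.4 kJ/min
Outlet flows (mol/min): A 188.6, B 69.402
Sensible, products 25→46.7 °C: 341.65 kJ/min
Q = ΔH = -3704.1 kJ/min = -61.735 kW
Heat removed = 222.24 MJ/h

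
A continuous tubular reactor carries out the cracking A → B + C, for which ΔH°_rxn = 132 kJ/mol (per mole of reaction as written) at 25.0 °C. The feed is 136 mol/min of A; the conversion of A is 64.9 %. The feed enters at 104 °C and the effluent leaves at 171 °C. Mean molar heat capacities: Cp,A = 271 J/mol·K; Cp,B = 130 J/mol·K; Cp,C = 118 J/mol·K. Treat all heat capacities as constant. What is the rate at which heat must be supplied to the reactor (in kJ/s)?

Q_in = 230 kJ/s

Extent of reaction ξ = 0.649 × 136 = 88.264 mol/min
Reaction term: ξ·ΔH°_rxn = 88.264 × 132 = 11651 kJ/min
Sensible, feed 104→25 °C: -2911.6 kJ/min
Outlet flows (mol/min): A 47.736, B 88.264, C 88.264
Sensible, products 25→171 °C: 5084.6 kJ/min
Q = ΔH = 13824 kJ/min = 230.4 kW
Heat supplied = 230.4 kJ/s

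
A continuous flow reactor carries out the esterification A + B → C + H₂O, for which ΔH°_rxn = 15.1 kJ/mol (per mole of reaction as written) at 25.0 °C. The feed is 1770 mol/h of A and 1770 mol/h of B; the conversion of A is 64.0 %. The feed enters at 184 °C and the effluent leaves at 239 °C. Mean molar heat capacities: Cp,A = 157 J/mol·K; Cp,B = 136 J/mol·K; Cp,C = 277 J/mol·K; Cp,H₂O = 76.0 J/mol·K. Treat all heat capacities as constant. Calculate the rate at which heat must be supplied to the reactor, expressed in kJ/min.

Q_in = 1000 kJ/min

Extent of reaction ξ = 0.640 × 1770 = 1132.8 mol/h
Reaction term: ξ·ΔH°_rxn = 1132.8 × 15.1 = 17105 kJ/h
Sensible, feed 184→25 °C: -82459 kJ/h
Outlet flows (mol/h): A 637.2, B 637.2, C 1132.8, H₂O 1132.8
Sensible, products 25→239 °C: 125530 kJ/h
Q = ΔH = 60174 kJ/h = 16.715 kW
Heat supplied = 1002.9 kJ/min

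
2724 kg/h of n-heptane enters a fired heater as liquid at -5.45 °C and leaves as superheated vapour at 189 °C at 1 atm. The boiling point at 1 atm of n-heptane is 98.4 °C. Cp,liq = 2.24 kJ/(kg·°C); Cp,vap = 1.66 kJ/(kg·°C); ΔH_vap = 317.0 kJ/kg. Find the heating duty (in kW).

liquid -5.45→98.4 °C: 232.62 kJ/kg
vaporisation at 98.4 °C: 317 kJ/kg
vapour 98.4→189 °C: 150.4 kJ/kg
Δh = 232.62 + 317 + 150.4 = 700.02 kJ/kg
Q = ṁ·Δh = 2724 kg/h × 700.02 kJ/kg = 1.9069e+06 kJ/h
|Q| = 529.68 kW

Q = 530 kW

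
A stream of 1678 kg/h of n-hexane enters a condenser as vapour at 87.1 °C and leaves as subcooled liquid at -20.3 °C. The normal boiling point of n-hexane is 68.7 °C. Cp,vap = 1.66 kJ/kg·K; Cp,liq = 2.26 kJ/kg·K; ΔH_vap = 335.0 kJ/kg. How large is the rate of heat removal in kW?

Q_c = 264 kW

vapour 87.1→68.7 °C: -30.544 kJ/kg
condensation at 68.7 °C: -335 kJ/kg
liquid 68.7→-20.3 °C: -201.14 kJ/kg
Δh = -30.544 + -335 + -201.14 = -566.68 kJ/kg
Q = ṁ·Δh = 1678 kg/h × -566.68 kJ/kg = -950900 kJ/h
|Q| = 264.14 kW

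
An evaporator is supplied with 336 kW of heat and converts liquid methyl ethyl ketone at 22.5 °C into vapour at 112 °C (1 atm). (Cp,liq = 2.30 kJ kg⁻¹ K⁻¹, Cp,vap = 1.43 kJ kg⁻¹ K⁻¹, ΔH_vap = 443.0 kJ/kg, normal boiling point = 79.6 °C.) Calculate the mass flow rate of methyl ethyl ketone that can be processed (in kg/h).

Δh = 2.30×(79.6−22.5) + 443.0 + 1.43×(112−79.6) = 620.66 kJ/kg
Q = 336 kW = 336 kJ/s = 1.2096e+06 kJ/h
ṁ = Q/Δh = 1.2096e+06 / 620.66 = 1948.9 kg/h

ṁ = 1950 kg/h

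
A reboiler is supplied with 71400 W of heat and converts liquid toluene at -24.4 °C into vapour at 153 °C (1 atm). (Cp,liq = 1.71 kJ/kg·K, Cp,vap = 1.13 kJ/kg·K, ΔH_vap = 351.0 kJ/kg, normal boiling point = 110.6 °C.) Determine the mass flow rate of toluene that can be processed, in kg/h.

Δh = 1.71×(110.6−-24.4) + 351.0 + 1.13×(153−110.6) = 629.76 kJ/kg
Q = 71400 W = 71.4 kJ/s = 257040 kJ/h
ṁ = Q/Δh = 257040 / 629.76 = 408.15 kg/h

ṁ = 408 kg/h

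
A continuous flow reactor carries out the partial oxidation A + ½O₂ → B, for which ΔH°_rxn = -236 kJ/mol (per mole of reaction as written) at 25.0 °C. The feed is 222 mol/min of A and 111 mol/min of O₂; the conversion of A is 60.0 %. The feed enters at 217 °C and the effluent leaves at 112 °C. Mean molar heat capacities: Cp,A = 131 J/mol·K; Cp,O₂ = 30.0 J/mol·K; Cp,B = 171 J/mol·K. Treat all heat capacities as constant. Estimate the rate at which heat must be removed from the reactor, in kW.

Extent of reaction ξ = 0.600 × 222 = 133.2 mol/min
Reaction term: ξ·ΔH°_rxn = 133.2 × -236 = -31435 kJ/min
Sensible, feed 217→25 °C: -6223.1 kJ/min
Outlet flows (mol/min): A 88.8, O₂ 44.4, B 133.2
Sensible, products 25→112 °C: 3109.6 kJ/min
Q = ΔH = -34549 kJ/min = -575.81 kW
Heat removed = 575.81 kW

Q_out = 576 kW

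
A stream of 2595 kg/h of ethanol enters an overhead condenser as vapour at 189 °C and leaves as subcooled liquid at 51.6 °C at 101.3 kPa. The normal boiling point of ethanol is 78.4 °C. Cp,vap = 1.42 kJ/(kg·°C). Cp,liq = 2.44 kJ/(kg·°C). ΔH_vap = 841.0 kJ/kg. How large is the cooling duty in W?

vapour 189→78.4 °C: -157.05 kJ/kg
condensation at 78.4 °C: -841 kJ/kg
liquid 78.4→51.6 °C: -65.392 kJ/kg
Δh = -157.05 + -841 + -65.392 = -1063.4 kJ/kg
Q = ṁ·Δh = 2595 kg/h × -1063.4 kJ/kg = -2.7596e+06 kJ/h
|Q| = 766.57 kW = 766570 W

Q_c = 767000 W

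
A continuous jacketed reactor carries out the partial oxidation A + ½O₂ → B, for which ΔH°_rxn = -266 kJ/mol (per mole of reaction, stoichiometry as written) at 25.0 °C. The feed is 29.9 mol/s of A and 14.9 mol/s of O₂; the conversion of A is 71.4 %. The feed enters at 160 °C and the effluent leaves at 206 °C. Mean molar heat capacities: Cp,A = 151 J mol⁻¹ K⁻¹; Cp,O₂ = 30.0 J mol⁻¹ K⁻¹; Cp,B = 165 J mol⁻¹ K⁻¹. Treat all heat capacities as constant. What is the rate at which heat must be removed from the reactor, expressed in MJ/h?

Extent of reaction ξ = 0.714 × 29.9 = 21.349 mol/s
Reaction term: ξ·ΔH°_rxn = 21.349 × -266 = -5678.7 kJ/s
Sensible, feed 160→25 °C: -669.86 kJ/s
Outlet flows (mol/s): A 8.5514, O₂ 4.2257, B 21.349
Sensible, products 25→206 °C: 894.24 kJ/s
Q = ΔH = -5454.3 kJ/s = -5454.3 kW
Heat removed = 19636 MJ/h

Q_out = 19600 MJ/h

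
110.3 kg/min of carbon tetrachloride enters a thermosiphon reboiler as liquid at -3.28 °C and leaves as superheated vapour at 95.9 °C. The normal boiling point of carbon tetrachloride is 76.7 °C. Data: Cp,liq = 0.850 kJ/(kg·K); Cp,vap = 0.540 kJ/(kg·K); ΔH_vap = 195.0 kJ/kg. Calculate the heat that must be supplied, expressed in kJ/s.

liquid -3.28→76.7 °C: 67.983 kJ/kg
vaporisation at 76.7 °C: 195 kJ/kg
vapour 76.7→95.9 °C: 10.368 kJ/kg
Δh = 67.983 + 195 + 10.368 = 273.35 kJ/kg
Q = ṁ·Δh = 110.3 kg/min × 273.35 kJ/kg = 30151 kJ/min
|Q| = 502.51 kW

Q = 503 kJ/s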